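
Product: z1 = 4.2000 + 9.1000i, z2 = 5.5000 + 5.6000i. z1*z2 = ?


Real = 4.2*5.5 - 9.1*5.6 = 23.1 - 50.96 = -27.86
Imag = 4.2*5.6 + 5.5*9.1 = 23.52 + 50.05 = 73.57

-27.8600 + 73.5700i


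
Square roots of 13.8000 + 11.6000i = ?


|z| = sqrt(190.44+134.56) = 18.0278
sqrt((|z|+a)/2) = sqrt((18.0278+13.8)/2) = sqrt(15.9139) = 3.9892
sqrt((|z|-a)/2) = sqrt((18.0278-13.8)/2) = sqrt(2.1139) = 1.4539

±(3.9892 + 1.4539i) i.e. 3.9892 + 1.4539i and -3.9892 - 1.4539i


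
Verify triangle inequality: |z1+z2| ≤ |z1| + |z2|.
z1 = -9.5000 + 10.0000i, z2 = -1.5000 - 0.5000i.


|z1| = sqrt((-9.5)^2 + 10^2) = sqrt(190.25) = 13.7931
|z2| = sqrt((-1.5)^2 + (-0.5)^2) = sqrt(2.5) = 1.5811
z1+z2 = -11.0000 + 9.5000i
|z1+z2| = sqrt(211.25) = 14.5344
|z1|+|z2| = 13.7931 + 1.5811 = 15.3742

|z1+z2| = 14.5344 ≤ |z1|+|z2| = 15.3742 (verified)


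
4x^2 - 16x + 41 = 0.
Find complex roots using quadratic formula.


disc = (-16)^2 - 4*4*41 = 256 - 656 = -400
sqrt(|disc|) = sqrt(400) = 20.0000
Real part = 16/(2*4) = 2.0000
Imag part = 20.0000/(2*4) = 2.5000

2.0000 ± 2.5000i


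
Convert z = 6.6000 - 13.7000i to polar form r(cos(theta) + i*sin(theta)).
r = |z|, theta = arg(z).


r = sqrt(43.56+187.69) = sqrt(231.25) = 15.2069
theta = atan2(-13.7, 6.6) = -64.2775 degrees

r = 15.2069, theta = -64.2775 degrees


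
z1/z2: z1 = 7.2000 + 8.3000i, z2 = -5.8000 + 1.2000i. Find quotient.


Conjugate of z2 = -5.8000 - 1.2000i
Numerator: (7.2000 + 8.3000i)(-5.8000 - 1.2000i) = -31.8000 - 56.7800i
Denominator: (-5.8)^2 + 1.2^2 = 35.08
Result = (-31.8000 - 56.7800i)/35.08

-0.9065 - 1.6186i


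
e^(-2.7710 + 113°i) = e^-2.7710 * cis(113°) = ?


e^-2.7710 = 0.0626
cos(113°) = -0.3907
sin(113°) = 0.9205
Real = 0.0626*(-0.3907) = -0.0245
Imag = 0.0626*0.9205 = 0.0576

-0.0245 + 0.0576i


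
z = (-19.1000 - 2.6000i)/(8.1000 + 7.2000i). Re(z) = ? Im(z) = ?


Multiply by conjugate: (-19.1000 - 2.6000i)(8.1000 - 7.2000i) / (8.1^2 + 7.2^2)
Numerator real = -19.1*8.1 - (2.6)*7.2 = -173.43
Numerator imag = -2.6*8.1 - (-19.1)*7.2 = 116.46
Denominator = 117.45
Re(z) = -173.43/117.45 = -1.4766
Im(z) = 116.46/117.45 = 0.9916

Re(z) = -1.4766, Im(z) = 0.9916


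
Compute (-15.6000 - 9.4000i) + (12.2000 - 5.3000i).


Real: -15.6 + 12.2 = -3.4
Imag: -9.4 - 5.3 = -14.7

-3.4000 - 14.7000i


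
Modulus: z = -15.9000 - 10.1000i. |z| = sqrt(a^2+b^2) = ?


|z| = sqrt((-15.9)^2 + (-10.1)^2) = sqrt(252.81 + 102.01) = sqrt(354.82) = 18.8367

|z| = 18.8367


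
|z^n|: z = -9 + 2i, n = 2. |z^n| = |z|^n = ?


|z| = sqrt(81+4) = sqrt(85) = 9.2195
|z^2| = |z|^2 = (sqrt(85))^2 = 85

|z^2| = 85


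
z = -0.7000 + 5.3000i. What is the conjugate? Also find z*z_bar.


z_bar = -0.7000 - 5.3000i
z*z_bar = (-0.7)^2 + 5.3^2 = 0.49 + 28.09 = 28.58

z_bar = -0.7000 - 5.3000i, z*z_bar = 28.58


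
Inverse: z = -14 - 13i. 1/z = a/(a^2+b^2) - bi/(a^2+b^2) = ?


|z|^2 = 196+169 = 365
1/z = (-14 + 13i)/365

1/z = -0.0384 + 0.0356i


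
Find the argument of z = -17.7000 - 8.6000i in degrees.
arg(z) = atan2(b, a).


Re = -17.7, Im = -8.6
arg = atan2(-8.6, -17.7) = -154.0860 degrees

arg(z) = -154.0860 degrees


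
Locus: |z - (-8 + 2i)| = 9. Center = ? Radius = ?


|z - z0| = r is a circle with center z0 and radius r.
Center = (-8, 2), radius = 9

Circle with center (-8, 2) and radius 9


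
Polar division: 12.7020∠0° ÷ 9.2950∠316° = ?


r = 12.7020 / 9.2950 = 1.3665
theta = 0° - 316° = -316° = 44° (mod 360)

1.3665 cis(44°)


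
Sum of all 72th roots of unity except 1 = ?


With w = e^(2*pi*i/72), all 72 of the 72th roots of unity w^0 = 1, w, ..., w^(71) sum to 0: 1 + w + ... + w^(71) = (1 - w^72)/(1 - w) = 0 since w^72 = 1, w ≠ 1.
Removing the root 1: w + w^2 + ... + w^(71) = 0 - 1 = -1

Sum = -1


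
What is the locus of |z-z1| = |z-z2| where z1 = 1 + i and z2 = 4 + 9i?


Equal distances means the locus is the perpendicular bisector of z1 and z2.
Midpoint = ((1+4)/2, (1+9)/2) = (2.5000, 5.0000)

Perpendicular bisector through (2.5000, 5.0000)


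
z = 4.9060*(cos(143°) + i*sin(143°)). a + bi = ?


a = 4.9060*cos(143°) = 4.9060*(-0.79864) = -3.9181
b = 4.9060*sin(143°) = 4.9060*0.60182 = 2.9525

-3.9181 + 2.9525i


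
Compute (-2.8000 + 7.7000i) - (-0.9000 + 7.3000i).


Real: -2.8 + 0.9 = -1.9
Imag: 7.7 - 7.3 = 0.4

-1.9000 + 0.4000i


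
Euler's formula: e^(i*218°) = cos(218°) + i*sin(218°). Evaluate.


cos(218°) = -0.7880
sin(218°) = -0.6157

e^(i*218°) = -0.7880 - 0.6157i


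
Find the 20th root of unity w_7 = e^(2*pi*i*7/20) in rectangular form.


Angle = 360*7/20 = 126°
a = cos(126°) = -0.5878
b = sin(126°) = 0.8090

-0.5878 + 0.8090i


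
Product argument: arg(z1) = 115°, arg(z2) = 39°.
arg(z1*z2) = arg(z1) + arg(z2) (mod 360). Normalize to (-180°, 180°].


arg(z1*z2) = 115° + 39° = 154°
Normalized to (-180°, 180°]: 154°

154°


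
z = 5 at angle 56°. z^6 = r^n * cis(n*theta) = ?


r^6 = 5^6 = 15625
n*theta = 6*56° = 336° = 336° (mod 360)
a = 15625*cos(336°) = 14274.1478
b = 15625*sin(336°) = -6355.2600

15625 cis(336°) = 14274.1478 - 6355.2600i


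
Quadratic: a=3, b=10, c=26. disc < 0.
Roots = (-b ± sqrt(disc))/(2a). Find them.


disc = 10^2 - 4*3*26 = 100 - 312 = -212
sqrt(|disc|) = sqrt(212) = 14.5602
Real part = -10/(2*3) = -1.6667
Imag part = 14.5602/(2*3) = 2.4267

-1.6667 ± 2.4267i


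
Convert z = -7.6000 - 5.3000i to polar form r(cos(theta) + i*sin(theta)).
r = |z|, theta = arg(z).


r = sqrt(57.76+28.09) = sqrt(85.85) = 9.2655
theta = atan2(-5.3, -7.6) = -145.1093 degrees

r = 9.2655, theta = -145.1093 degrees


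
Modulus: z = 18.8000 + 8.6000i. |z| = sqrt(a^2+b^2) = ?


|z| = sqrt(18.8^2 + 8.6^2) = sqrt(353.44 + 73.96) = sqrt(427.4) = 20.6737

|z| = 20.6737


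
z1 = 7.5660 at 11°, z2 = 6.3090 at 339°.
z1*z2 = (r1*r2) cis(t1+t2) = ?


r = 7.5660 * 6.3090 = 47.7339
theta = 11° + 339° = 350° = 350° (mod 360)

47.7339 cis(350°)


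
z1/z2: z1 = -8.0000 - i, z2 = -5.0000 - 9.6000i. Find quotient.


Conjugate of z2 = -5.0000 + 9.6000i
Numerator: (-8.0000 - i)(-5.0000 + 9.6000i) = 49.6000 - 71.8000i
Denominator: (-5)^2 + (-9.6)^2 = 117.16
Result = (49.6000 - 71.8000i)/117.16

0.4234 - 0.6128i


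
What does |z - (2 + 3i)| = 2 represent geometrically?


|z - z0| = r is a circle with center z0 and radius r.
Center = (2, 3), radius = 2

Circle with center (2, 3) and radius 2


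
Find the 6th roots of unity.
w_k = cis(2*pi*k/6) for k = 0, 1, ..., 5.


The 6th roots of unity are cis(360k/6°) for k=0..5
Angle step = 360/6 = 60°
Primitive root: cis(60°)
Primitive root = 0.5000 + 0.8660i

6 roots at angles: 0°, 60°, 120°, 180°, 240°, 300°


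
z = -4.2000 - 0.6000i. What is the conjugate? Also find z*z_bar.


z_bar = -4.2000 + 0.6000i
z*z_bar = (-4.2)^2 + (-0.6)^2 = 17.64 + 0.36 = 18

z_bar = -4.2000 + 0.6000i, z*z_bar = 18


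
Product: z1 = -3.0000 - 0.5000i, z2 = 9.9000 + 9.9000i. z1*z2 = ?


Real = -3*9.9 - (-0.5)*9.9 = -29.7 - (-4.95) = -24.75
Imag = -3*9.9 + 9.9*(-0.5) = -29.7 - (4.95) = -34.65

-24.7500 - 34.6500i


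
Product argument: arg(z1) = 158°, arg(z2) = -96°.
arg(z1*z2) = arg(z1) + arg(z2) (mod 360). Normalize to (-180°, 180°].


arg(z1*z2) = 158° - 96° = 62°
Normalized to (-180°, 180°]: 62°

62°


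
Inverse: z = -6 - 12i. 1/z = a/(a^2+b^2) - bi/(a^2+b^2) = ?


|z|^2 = 36+144 = 180
1/z = (-6 + 12i)/180

1/z = -0.0333 + 0.0667i


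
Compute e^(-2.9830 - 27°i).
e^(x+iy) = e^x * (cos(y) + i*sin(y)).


e^-2.9830 = 0.0506
cos(-27°) = 0.891
sin(-27°) = -0.454
Real = 0.0506*0.891 = 0.0451
Imag = 0.0506*(-0.454) = -0.0230

0.0451 - 0.0230i


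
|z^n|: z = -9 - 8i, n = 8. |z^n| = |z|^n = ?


|z| = sqrt(81+64) = sqrt(145) = 12.0416
|z^8| = |z|^8 = (sqrt(145))^8 = 145^4 = 442050625

|z^8| = 442050625


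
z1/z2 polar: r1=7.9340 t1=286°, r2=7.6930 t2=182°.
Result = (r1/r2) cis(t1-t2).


r = 7.9340 / 7.6930 = 1.0313
theta = 286° - 182° = 104° = 104° (mod 360)

1.0313 cis(104°)


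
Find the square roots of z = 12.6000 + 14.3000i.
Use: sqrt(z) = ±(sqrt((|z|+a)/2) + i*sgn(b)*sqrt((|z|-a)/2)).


|z| = sqrt(158.76+204.49) = 19.0591
sqrt((|z|+a)/2) = sqrt((19.0591+12.6)/2) = sqrt(15.8296) = 3.9786
sqrt((|z|-a)/2) = sqrt((19.0591-12.6)/2) = sqrt(3.2296) = 1.7971

±(3.9786 + 1.7971i) i.e. 3.9786 + 1.7971i and -3.9786 - 1.7971i


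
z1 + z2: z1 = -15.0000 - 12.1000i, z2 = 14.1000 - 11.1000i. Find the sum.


Real: -15 + 14.1 = -0.9
Imag: -12.1 - 11.1 = -23.2

-0.9000 - 23.2000i


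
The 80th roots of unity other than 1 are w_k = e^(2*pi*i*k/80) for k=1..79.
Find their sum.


With w = e^(2*pi*i/80), all 80 of the 80th roots of unity w^0 = 1, w, ..., w^(79) sum to 0: 1 + w + ... + w^(79) = (1 - w^80)/(1 - w) = 0 since w^80 = 1, w ≠ 1.
Removing the root 1: w + w^2 + ... + w^(79) = 0 - 1 = -1

Sum = -1


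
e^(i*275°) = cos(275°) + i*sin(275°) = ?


cos(275°) = 0.0872
sin(275°) = -0.9962

e^(i*275°) = 0.0872 - 0.9962i


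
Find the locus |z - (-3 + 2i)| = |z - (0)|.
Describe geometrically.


Equal distances means the locus is the perpendicular bisector of z1 and z2.
Midpoint = ((-3+0)/2, (2+0)/2) = (-1.5000, 1.0000)

Perpendicular bisector through (-1.5000, 1.0000)


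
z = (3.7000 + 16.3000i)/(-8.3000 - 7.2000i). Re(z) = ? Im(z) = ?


Multiply by conjugate: (3.7000 + 16.3000i)(-8.3000 + 7.2000i) / ((-8.3)^2 + (-7.2)^2)
Numerator real = 3.7*(-8.3) + 16.3*(-7.2) = -148.07
Numerator imag = 16.3*(-8.3) - 3.7*(-7.2) = -108.65
Denominator = 120.73
Re(z) = -148.07/120.73 = -1.2265
Im(z) = -108.65/120.73 = -0.8999

Re(z) = -1.2265, Im(z) = -0.8999


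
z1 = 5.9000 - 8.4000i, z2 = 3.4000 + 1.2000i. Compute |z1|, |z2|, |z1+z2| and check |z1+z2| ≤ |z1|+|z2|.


|z1| = sqrt(5.9^2 + (-8.4)^2) = sqrt(105.37) = 10.2650
|z2| = sqrt(3.4^2 + 1.2^2) = sqrt(13) = 3.6056
z1+z2 = 9.3000 - 7.2000i
|z1+z2| = sqrt(138.33) = 11.7614
|z1|+|z2| = 10.2650 + 3.6056 = 13.8706

|z1+z2| = 11.7614 ≤ |z1|+|z2| = 13.8706 (verified)


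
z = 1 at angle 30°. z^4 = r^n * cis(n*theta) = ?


r^4 = 1^4 = 1
n*theta = 4*30° = 120° = 120° (mod 360)
a = 1*cos(120°) = -0.5000
b = 1*sin(120°) = 0.8660

1 cis(120°) = -0.5000 + 0.8660i


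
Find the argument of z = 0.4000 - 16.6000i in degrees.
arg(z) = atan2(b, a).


Re = 0.4, Im = -16.6
arg = atan2(-16.6, 0.4) = -88.6196 degrees

arg(z) = -88.6196 degrees


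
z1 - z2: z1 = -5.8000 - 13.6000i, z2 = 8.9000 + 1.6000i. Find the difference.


Real: -5.8 - 8.9 = -14.7
Imag: -13.6 - 1.6 = -15.2

-14.7000 - 15.2000i


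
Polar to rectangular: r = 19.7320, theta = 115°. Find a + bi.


a = 19.7320*cos(115°) = 19.7320*(-0.42262) = -8.3391
b = 19.7320*sin(115°) = 19.7320*0.90631 = 17.8833

-8.3391 + 17.8833i


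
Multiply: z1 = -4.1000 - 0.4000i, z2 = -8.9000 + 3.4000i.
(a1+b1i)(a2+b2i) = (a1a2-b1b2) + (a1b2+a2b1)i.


Real = -4.1*(-8.9) - (-0.4)*3.4 = 36.49 - (-1.36) = 37.85
Imag = -4.1*3.4 - (8.9)*(-0.4) = -13.94 + 3.56 = -10.38

37.8500 - 10.3800i


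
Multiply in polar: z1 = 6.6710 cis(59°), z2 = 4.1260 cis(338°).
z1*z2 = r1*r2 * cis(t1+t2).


r = 6.6710 * 4.1260 = 27.5245
theta = 59° + 338° = 397° = 37° (mod 360)

27.5245 cis(37°)


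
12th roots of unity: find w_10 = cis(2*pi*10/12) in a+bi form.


Angle = 360*10/12 = 300°
a = cos(300°) = 0.5000
b = sin(300°) = -0.8660

0.5000 - 0.8660i


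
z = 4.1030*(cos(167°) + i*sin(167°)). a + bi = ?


a = 4.1030*cos(167°) = 4.1030*(-0.97437) = -3.9978
b = 4.1030*sin(167°) = 4.1030*0.22495 = 0.9230

-3.9978 + 0.9230i


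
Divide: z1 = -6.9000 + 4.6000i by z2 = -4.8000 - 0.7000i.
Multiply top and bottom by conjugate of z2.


Conjugate of z2 = -4.8000 + 0.7000i
Numerator: (-6.9000 + 4.6000i)(-4.8000 + 0.7000i) = 29.9000 - 26.9100i
Denominator: (-4.8)^2 + (-0.7)^2 = 23.53
Result = (29.9000 - 26.9100i)/23.53

1.2707 - 1.1436i


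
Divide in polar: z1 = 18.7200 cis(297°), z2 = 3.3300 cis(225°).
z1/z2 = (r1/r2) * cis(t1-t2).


r = 18.7200 / 3.3300 = 5.6216
theta = 297° - 225° = 72° = 72° (mod 360)

5.6216 cis(72°)


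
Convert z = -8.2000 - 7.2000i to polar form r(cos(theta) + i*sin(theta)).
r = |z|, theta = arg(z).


r = sqrt(67.24+51.84) = sqrt(119.08) = 10.9124
theta = atan2(-7.2, -8.2) = -138.7153 degrees

r = 10.9124, theta = -138.7153 degrees


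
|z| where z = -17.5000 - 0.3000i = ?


|z| = sqrt((-17.5)^2 + (-0.3)^2) = sqrt(306.25 + 0.09) = sqrt(306.34) = 17.5026

|z| = 17.5026


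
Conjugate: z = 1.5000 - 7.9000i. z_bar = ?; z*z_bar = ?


z_bar = 1.5000 + 7.9000i
z*z_bar = 1.5^2 + (-7.9)^2 = 2.25 + 62.41 = 64.66

z_bar = 1.5000 + 7.9000i, z*z_bar = 64.66


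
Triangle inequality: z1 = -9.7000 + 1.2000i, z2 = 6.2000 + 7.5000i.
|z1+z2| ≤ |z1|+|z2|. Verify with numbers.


|z1| = sqrt((-9.7)^2 + 1.2^2) = sqrt(95.53) = 9.7739
|z2| = sqrt(6.2^2 + 7.5^2) = sqrt(94.69) = 9.7309
z1+z2 = -3.5000 + 8.7000i
|z1+z2| = sqrt(87.94) = 9.3776
|z1|+|z2| = 9.7739 + 9.7309 = 19.5048

|z1+z2| = 9.3776 ≤ |z1|+|z2| = 19.5048 (verified)


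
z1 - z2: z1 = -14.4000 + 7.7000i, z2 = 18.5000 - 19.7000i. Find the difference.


Real: -14.4 - 18.5 = -32.9
Imag: 7.7 + 19.7 = 27.4

-32.9000 + 27.4000i


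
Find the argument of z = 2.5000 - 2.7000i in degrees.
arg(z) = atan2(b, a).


Re = 2.5, Im = -2.7
arg = atan2(-2.7, 2.5) = -47.2026 degrees

arg(z) = -47.2026 degrees


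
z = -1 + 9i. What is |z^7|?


|z| = sqrt(1+81) = sqrt(82) = 9.0554
|z^7| = |z|^7 = (sqrt(82))^7 = 82^3 * sqrt(82) = 551368*sqrt(82)

|z^7| = 551368*sqrt(82) ≈ 4992849.5928


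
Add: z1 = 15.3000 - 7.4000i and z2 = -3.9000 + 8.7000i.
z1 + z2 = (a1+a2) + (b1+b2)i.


Real: 15.3 - 3.9 = 11.4
Imag: -7.4 + 8.7 = 1.3

11.4000 + 1.3000i


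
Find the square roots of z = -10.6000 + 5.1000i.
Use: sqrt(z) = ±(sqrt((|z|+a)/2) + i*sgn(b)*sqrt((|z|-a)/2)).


|z| = sqrt(112.36+26.01) = 11.7631
sqrt((|z|+a)/2) = sqrt((11.7631+(-10.6))/2) = sqrt(0.5815) = 0.7626
sqrt((|z|-a)/2) = sqrt((11.7631-(-10.6))/2) = sqrt(11.1815) = 3.3439

±(0.7626 + 3.3439i) i.e. 0.7626 + 3.3439i and -0.7626 - 3.3439i


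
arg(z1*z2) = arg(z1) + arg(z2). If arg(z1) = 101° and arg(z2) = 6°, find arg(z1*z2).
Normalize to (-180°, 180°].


arg(z1*z2) = 101° + 6° = 107°
Normalized to (-180°, 180°]: 107°

107°


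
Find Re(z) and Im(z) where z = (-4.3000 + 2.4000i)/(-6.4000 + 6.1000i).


Multiply by conjugate: (-4.3000 + 2.4000i)(-6.4000 - 6.1000i) / ((-6.4)^2 + 6.1^2)
Numerator real = -4.3*(-6.4) + 2.4*6.1 = 42.16
Numerator imag = 2.4*(-6.4) - (-4.3)*6.1 = 10.87
Denominator = 78.17
Re(z) = 42.16/78.17 = 0.5393
Im(z) = 10.87/78.17 = 0.1391

Re(z) = 0.5393, Im(z) = 0.1391


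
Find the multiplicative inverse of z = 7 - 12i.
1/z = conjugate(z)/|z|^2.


|z|^2 = 49+144 = 193
1/z = (7 + 12i)/193

1/z = 0.0363 + 0.0622i


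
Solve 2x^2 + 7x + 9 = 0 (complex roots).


disc = 7^2 - 4*2*9 = 49 - 72 = -23
sqrt(|disc|) = sqrt(23) = 4.7958
Real part = -7/(2*2) = -1.7500
Imag part = 4.7958/(2*2) = 1.1990

-1.7500 ± 1.1990i


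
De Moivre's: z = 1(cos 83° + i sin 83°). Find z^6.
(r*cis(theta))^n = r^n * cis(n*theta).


r^6 = 1^6 = 1
n*theta = 6*83° = 498° = 138° (mod 360)
a = 1*cos(138°) = -0.7431
b = 1*sin(138°) = 0.6691

1 cis(138°) = -0.7431 + 0.6691i


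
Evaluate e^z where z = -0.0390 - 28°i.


e^-0.0390 = 0.9618
cos(-28°) = 0.8829
sin(-28°) = -0.46947
Real = 0.9618*0.8829 = 0.8492
Imag = 0.9618*(-0.46947) = -0.4515

0.8492 - 0.4515i


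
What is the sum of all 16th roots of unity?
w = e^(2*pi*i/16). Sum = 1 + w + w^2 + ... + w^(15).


The sum of all 16th roots of unity is 0.
Geometric series: (1 - w^16)/(1 - w) = (1-1)/(1-w) = 0 since w^16 = 1, w ≠ 1.
Alternatively: coefficient of z^15 in z^16 - 1 is 0.

0


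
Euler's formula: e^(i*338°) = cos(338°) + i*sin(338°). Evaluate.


cos(338°) = 0.9272
sin(338°) = -0.3746

e^(i*338°) = 0.9272 - 0.3746i


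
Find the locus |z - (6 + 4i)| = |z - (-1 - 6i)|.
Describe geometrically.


Equal distances means the locus is the perpendicular bisector of z1 and z2.
Midpoint = ((6+(-1))/2, (4+(-6))/2) = (2.5000, -1.0000)

Perpendicular bisector through (2.5000, -1.0000)


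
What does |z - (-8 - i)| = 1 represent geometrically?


|z - z0| = r is a circle with center z0 and radius r.
Center = (-8, -1), radius = 1

Circle with center (-8, -1) and radius 1


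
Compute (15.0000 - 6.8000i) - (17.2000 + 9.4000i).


Real: 15 - 17.2 = -2.2
Imag: -6.8 - 9.4 = -16.2

-2.2000 - 16.2000i


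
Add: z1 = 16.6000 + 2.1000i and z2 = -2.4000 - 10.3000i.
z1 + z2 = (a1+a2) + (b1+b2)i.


Real: 16.6 - 2.4 = 14.2
Imag: 2.1 - 10.3 = -8.2

14.2000 - 8.2000i


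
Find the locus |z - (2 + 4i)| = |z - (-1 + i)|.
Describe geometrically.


Equal distances means the locus is the perpendicular bisector of z1 and z2.
Midpoint = ((2+(-1))/2, (4+1)/2) = (0.5000, 2.5000)

Perpendicular bisector through (0.5000, 2.5000)


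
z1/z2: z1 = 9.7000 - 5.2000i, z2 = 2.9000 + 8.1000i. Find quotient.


Conjugate of z2 = 2.9000 - 8.1000i
Numerator: (9.7000 - 5.2000i)(2.9000 - 8.1000i) = -13.9900 - 93.6500i
Denominator: 2.9^2 + 8.1^2 = 74.02
Result = (-13.9900 - 93.6500i)/74.02

-0.1890 - 1.2652i


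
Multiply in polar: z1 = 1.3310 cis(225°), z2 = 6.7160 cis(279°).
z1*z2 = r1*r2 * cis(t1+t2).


r = 1.3310 * 6.7160 = 8.9390
theta = 225° + 279° = 504° = 144° (mod 360)

8.9390 cis(144°)


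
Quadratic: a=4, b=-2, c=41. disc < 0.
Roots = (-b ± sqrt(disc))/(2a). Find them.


disc = (-2)^2 - 4*4*41 = 4 - 656 = -652
sqrt(|disc|) = sqrt(652) = 25.5343
Real part = 2/(2*4) = 0.2500
Imag part = 25.5343/(2*4) = 3.1918

0.2500 ± 3.1918i


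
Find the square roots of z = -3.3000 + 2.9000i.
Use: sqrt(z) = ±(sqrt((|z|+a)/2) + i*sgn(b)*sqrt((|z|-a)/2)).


|z| = sqrt(10.89+8.41) = 4.3932
sqrt((|z|+a)/2) = sqrt((4.3932+(-3.3))/2) = sqrt(0.5466) = 0.7393
sqrt((|z|-a)/2) = sqrt((4.3932-(-3.3))/2) = sqrt(3.8466) = 1.9613

±(0.7393 + 1.9613i) i.e. 0.7393 + 1.9613i and -0.7393 - 1.9613i


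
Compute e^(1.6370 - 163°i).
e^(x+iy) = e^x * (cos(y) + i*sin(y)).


e^1.6370 = 5.1397
cos(-163°) = -0.9563
sin(-163°) = -0.29237
Real = 5.1397*(-0.9563) = -4.9151
Imag = 5.1397*(-0.29237) = -1.5027

-4.9151 - 1.5027i


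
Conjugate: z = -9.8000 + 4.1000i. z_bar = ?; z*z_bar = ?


z_bar = -9.8000 - 4.1000i
z*z_bar = (-9.8)^2 + 4.1^2 = 96.04 + 16.81 = 112.85

z_bar = -9.8000 - 4.1000i, z*z_bar = 112.85


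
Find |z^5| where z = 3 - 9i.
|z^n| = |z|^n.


|z| = sqrt(9+81) = sqrt(90) = 9.4868
|z^5| = |z|^5 = (sqrt(90))^5 = 90^2 * sqrt(90) = 8100*sqrt(90)

|z^5| = 8100*sqrt(90) ≈ 76843.3471


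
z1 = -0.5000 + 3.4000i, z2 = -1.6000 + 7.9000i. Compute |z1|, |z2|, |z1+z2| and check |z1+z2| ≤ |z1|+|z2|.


|z1| = sqrt((-0.5)^2 + 3.4^2) = sqrt(11.81) = 3.4366
|z2| = sqrt((-1.6)^2 + 7.9^2) = sqrt(64.97) = 8.0604
z1+z2 = -2.1000 + 11.3000i
|z1+z2| = sqrt(132.1) = 11.4935
|z1|+|z2| = 3.4366 + 8.0604 = 11.4970

|z1+z2| = 11.4935 ≤ |z1|+|z2| = 11.4970 (verified)


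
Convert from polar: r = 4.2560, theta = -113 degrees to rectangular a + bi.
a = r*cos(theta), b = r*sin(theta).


a = 4.2560*cos(-113°) = 4.2560*(-0.390731) = -1.6630
b = 4.2560*sin(-113°) = 4.2560*(-0.920505) = -3.9177

-1.6630 - 3.9177i


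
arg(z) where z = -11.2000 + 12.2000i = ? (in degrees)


Re = -11.2, Im = 12.2
arg = atan2(12.2, -11.2) = 132.5530 degrees

arg(z) = 132.5530 degrees


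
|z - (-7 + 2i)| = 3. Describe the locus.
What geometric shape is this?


|z - z0| = r is a circle with center z0 and radius r.
Center = (-7, 2), radius = 3

Circle with center (-7, 2) and radius 3


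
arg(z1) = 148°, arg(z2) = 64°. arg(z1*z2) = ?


arg(z1*z2) = 148° + 64° = 212°
Normalized to (-180°, 180°]: -148°

-148°


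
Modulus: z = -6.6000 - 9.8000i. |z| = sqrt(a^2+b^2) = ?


|z| = sqrt((-6.6)^2 + (-9.8)^2) = sqrt(43.56 + 96.04) = sqrt(139.6) = 11.8152

|z| = 11.8152


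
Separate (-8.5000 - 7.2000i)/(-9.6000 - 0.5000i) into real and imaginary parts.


Multiply by conjugate: (-8.5000 - 7.2000i)(-9.6000 + 0.5000i) / ((-9.6)^2 + (-0.5)^2)
Numerator real = -8.5*(-9.6) - (7.2)*(-0.5) = 85.2
Numerator imag = -7.2*(-9.6) - (-8.5)*(-0.5) = 64.87
Denominator = 92.41
Re(z) = 85.2/92.41 = 0.9220
Im(z) = 64.87/92.41 = 0.7020

Re(z) = 0.9220, Im(z) = 0.7020


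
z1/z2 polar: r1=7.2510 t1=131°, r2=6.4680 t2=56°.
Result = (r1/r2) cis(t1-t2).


r = 7.2510 / 6.4680 = 1.1211
theta = 131° - 56° = 75° = 75° (mod 360)

1.1211 cis(75°)


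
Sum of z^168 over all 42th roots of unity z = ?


The roots are w_k = w^k with w = e^(2*pi*i/42), and (w^k)^168 = (w^168)^k.
So S = 1 + u + u^2 + ... + u^(41) with u = w^168.
168 = 4*42 + 0, so 168 is a multiple of 42 and u = (w^42)^4 = 1.
Every one of the 42 terms equals 1: S = 42

S = 42


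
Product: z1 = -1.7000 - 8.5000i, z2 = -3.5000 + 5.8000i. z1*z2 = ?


Real = -1.7*(-3.5) - (-8.5)*5.8 = 5.95 - (-49.3) = 55.25
Imag = -1.7*5.8 - (3.5)*(-8.5) = -9.86 + 29.75 = 19.89

55.2500 + 19.8900i


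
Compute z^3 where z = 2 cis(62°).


r^3 = 2^3 = 8
n*theta = 3*62° = 186° = 186° (mod 360)
a = 8*cos(186°) = -7.9562
b = 8*sin(186°) = -0.8362

8 cis(186°) = -7.9562 - 0.8362i


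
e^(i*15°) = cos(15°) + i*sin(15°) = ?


cos(15°) = 0.9659
sin(15°) = 0.2588

e^(i*15°) = 0.9659 + 0.2588i


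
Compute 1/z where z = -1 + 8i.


|z|^2 = 1+64 = 65
1/z = (-1 - 8i)/65

1/z = -0.0154 - 0.1231i


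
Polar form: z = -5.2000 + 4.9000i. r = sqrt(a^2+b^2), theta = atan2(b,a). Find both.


r = sqrt(27.04+24.01) = sqrt(51.05) = 7.1449
theta = atan2(4.9, -5.2) = 136.7014 degrees

r = 7.1449, theta = 136.7014 degrees


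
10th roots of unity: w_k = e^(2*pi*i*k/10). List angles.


The 10th roots of unity are cis(360k/10°) for k=0..9
Angle step = 360/10 = 36°
Primitive root: cis(36°)
Primitive root = 0.8090 + 0.5878i

10 roots at angles: 0°, 36°, 72°, 108°, 144°, 180°, 216°, 252°, 288°, 324°


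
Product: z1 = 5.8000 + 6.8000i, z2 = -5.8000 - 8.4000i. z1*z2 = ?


Real = 5.8*(-5.8) - 6.8*(-8.4) = -33.64 - (-57.12) = 23.48
Imag = 5.8*(-8.4) - (5.8)*6.8 = -48.72 - (39.44) = -88.16

23.4800 - 88.1600i


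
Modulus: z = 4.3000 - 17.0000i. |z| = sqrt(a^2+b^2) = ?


|z| = sqrt(4.3^2 + (-17)^2) = sqrt(18.49 + 289) = sqrt(307.49) = 17.5354

|z| = 17.5354


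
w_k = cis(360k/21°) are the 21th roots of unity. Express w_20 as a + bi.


Angle = 360*20/21 = 342.8571°
a = cos(342.8571°) = 0.9556
b = sin(342.8571°) = -0.2948

0.9556 - 0.2948i


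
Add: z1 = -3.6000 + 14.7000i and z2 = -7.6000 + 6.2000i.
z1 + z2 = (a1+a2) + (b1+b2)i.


Real: -3.6 - 7.6 = -11.2
Imag: 14.7 + 6.2 = 20.9

-11.2000 + 20.9000i


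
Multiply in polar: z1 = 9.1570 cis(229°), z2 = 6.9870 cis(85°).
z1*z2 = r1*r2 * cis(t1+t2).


r = 9.1570 * 6.9870 = 63.9800
theta = 229° + 85° = 314° = 314° (mod 360)

63.9800 cis(314°)


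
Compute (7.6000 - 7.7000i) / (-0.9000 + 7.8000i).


Conjugate of z2 = -0.9000 - 7.8000i
Numerator: (7.6000 - 7.7000i)(-0.9000 - 7.8000i) = -66.9000 - 52.3500i
Denominator: (-0.9)^2 + 7.8^2 = 61.65
Result = (-66.9000 - 52.3500i)/61.65

-1.0852 - 0.8491i


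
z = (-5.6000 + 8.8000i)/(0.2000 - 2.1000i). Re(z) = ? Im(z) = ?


Multiply by conjugate: (-5.6000 + 8.8000i)(0.2000 + 2.1000i) / (0.2^2 + (-2.1)^2)
Numerator real = -5.6*0.2 + 8.8*(-2.1) = -19.6
Numerator imag = 8.8*0.2 - (-5.6)*(-2.1) = -10
Denominator = 4.45
Re(z) = -19.6/4.45 = -4.4045
Im(z) = -10/4.45 = -2.2472

Re(z) = -4.4045, Im(z) = -2.2472


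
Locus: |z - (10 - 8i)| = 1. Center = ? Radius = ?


|z - z0| = r is a circle with center z0 and radius r.
Center = (10, -8), radius = 1

Circle with center (10, -8) and radius 1


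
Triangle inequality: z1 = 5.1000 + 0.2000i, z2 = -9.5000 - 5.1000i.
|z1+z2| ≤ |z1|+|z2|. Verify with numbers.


|z1| = sqrt(5.1^2 + 0.2^2) = sqrt(26.05) = 5.1039
|z2| = sqrt((-9.5)^2 + (-5.1)^2) = sqrt(116.26) = 10.7824
z1+z2 = -4.4000 - 4.9000i
|z1+z2| = sqrt(43.37) = 6.5856
|z1|+|z2| = 5.1039 + 10.7824 = 15.8863

|z1+z2| = 6.5856 ≤ |z1|+|z2| = 15.8863 (verified)


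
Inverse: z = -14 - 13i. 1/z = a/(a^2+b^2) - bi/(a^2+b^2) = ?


|z|^2 = 196+169 = 365
1/z = (-14 + 13i)/365

1/z = -0.0384 + 0.0356i


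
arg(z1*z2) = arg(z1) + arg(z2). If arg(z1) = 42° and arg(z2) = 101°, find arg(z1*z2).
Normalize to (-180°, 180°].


arg(z1*z2) = 42° + 101° = 143°
Normalized to (-180°, 180°]: 143°

143°


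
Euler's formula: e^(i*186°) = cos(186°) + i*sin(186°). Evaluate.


cos(186°) = -0.9945
sin(186°) = -0.1045

e^(i*186°) = -0.9945 - 0.1045i


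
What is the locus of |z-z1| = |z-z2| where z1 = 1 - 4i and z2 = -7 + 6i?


Equal distances means the locus is the perpendicular bisector of z1 and z2.
Midpoint = ((1+(-7))/2, (-4+6)/2) = (-3.0000, 1.0000)

Perpendicular bisector through (-3.0000, 1.0000)


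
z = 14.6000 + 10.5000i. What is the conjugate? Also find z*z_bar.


z_bar = 14.6000 - 10.5000i
z*z_bar = 14.6^2 + 10.5^2 = 213.16 + 110.25 = 323.41

z_bar = 14.6000 - 10.5000i, z*z_bar = 323.41


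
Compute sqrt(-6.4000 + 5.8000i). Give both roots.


|z| = sqrt(40.96+33.64) = 8.6371
sqrt((|z|+a)/2) = sqrt((8.6371+(-6.4))/2) = sqrt(1.1186) = 1.0576
sqrt((|z|-a)/2) = sqrt((8.6371-(-6.4))/2) = sqrt(7.5186) = 2.7420

±(1.0576 + 2.7420i) i.e. 1.0576 + 2.7420i and -1.0576 - 2.7420i


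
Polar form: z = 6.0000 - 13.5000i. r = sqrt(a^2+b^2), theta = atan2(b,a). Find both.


r = sqrt(36+182.25) = sqrt(218.25) = 14.7733
theta = atan2(-13.5, 6) = -66.0375 degrees

r = 14.7733, theta = -66.0375 degrees


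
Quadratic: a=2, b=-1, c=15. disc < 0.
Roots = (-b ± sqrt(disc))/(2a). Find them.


disc = (-1)^2 - 4*2*15 = 1 - 120 = -119
sqrt(|disc|) = sqrt(119) = 10.9087
Real part = 1/(2*2) = 0.2500
Imag part = 10.9087/(2*2) = 2.7272

0.2500 ± 2.7272i


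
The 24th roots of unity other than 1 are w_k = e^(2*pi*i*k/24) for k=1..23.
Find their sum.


With w = e^(2*pi*i/24), all 24 of the 24th roots of unity w^0 = 1, w, ..., w^(23) sum to 0: 1 + w + ... + w^(23) = (1 - w^24)/(1 - w) = 0 since w^24 = 1, w ≠ 1.
Removing the root 1: w + w^2 + ... + w^(23) = 0 - 1 = -1

Sum = -1


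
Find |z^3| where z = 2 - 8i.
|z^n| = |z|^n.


|z| = sqrt(4+64) = sqrt(68) = 8.2462
|z^3| = |z|^3 = (sqrt(68))^3 = 68*sqrt(68)

|z^3| = 68*sqrt(68) ≈ 560.7424


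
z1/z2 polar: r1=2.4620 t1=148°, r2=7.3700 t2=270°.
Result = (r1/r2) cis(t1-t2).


r = 2.4620 / 7.3700 = 0.3341
theta = 148° - 270° = -122° = 238° (mod 360)

0.3341 cis(238°)


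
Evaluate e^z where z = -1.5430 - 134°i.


e^-1.5430 = 0.21374
cos(-134°) = -0.6947
sin(-134°) = -0.71934
Real = 0.21374*(-0.6947) = -0.1485
Imag = 0.21374*(-0.71934) = -0.1538

-0.1485 - 0.1538i


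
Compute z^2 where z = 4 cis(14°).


r^2 = 4^2 = 16
n*theta = 2*14° = 28° = 28° (mod 360)
a = 16*cos(28°) = 14.1272
b = 16*sin(28°) = 7.5115

16 cis(28°) = 14.1272 + 7.5115i


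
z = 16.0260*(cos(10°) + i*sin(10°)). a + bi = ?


a = 16.0260*cos(10°) = 16.0260*0.984808 = 15.7825
b = 16.0260*sin(10°) = 16.0260*0.17365 = 2.7829

15.7825 + 2.7829i


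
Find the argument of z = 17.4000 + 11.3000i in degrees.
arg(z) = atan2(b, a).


Re = 17.4, Im = 11.3
arg = atan2(11.3, 17.4) = 33.0007 degrees

arg(z) = 33.0007 degrees


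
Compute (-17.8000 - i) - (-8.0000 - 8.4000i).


Real: -17.8 + 8 = -9.8
Imag: -1 + 8.4 = 7.4

-9.8000 + 7.4000i


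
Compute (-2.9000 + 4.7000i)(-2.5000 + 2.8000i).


Real = -2.9*(-2.5) - 4.7*2.8 = 7.25 - 13.16 = -5.91
Imag = -2.9*2.8 - (2.5)*4.7 = -8.12 - (11.75) = -19.87

-5.9100 - 19.8700i


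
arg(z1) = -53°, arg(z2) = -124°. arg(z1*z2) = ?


arg(z1*z2) = -53° - 124° = -177°
Normalized to (-180°, 180°]: -177°

-177°


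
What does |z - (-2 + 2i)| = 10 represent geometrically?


|z - z0| = r is a circle with center z0 and radius r.
Center = (-2, 2), radius = 10

Circle with center (-2, 2) and radius 10


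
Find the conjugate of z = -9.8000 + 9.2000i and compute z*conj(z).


z_bar = -9.8000 - 9.2000i
z*z_bar = (-9.8)^2 + 9.2^2 = 96.04 + 84.64 = 180.68

z_bar = -9.8000 - 9.2000i, z*z_bar = 180.68


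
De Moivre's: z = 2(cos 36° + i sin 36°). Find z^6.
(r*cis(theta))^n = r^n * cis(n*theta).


r^6 = 2^6 = 64
n*theta = 6*36° = 216° = 216° (mod 360)
a = 64*cos(216°) = -51.7771
b = 64*sin(216°) = -37.6183

64 cis(216°) = -51.7771 - 37.6183i


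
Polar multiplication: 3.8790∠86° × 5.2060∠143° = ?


r = 3.8790 * 5.2060 = 20.1941
theta = 86° + 143° = 229° = 229° (mod 360)

20.1941 cis(229°)


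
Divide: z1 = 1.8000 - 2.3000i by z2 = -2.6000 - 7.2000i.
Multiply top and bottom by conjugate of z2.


Conjugate of z2 = -2.6000 + 7.2000i
Numerator: (1.8000 - 2.3000i)(-2.6000 + 7.2000i) = 11.8800 + 18.9400i
Denominator: (-2.6)^2 + (-7.2)^2 = 58.6
Result = (11.8800 + 18.9400i)/58.6

0.2027 + 0.3232i


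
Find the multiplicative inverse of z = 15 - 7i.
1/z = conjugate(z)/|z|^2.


|z|^2 = 225+49 = 274
1/z = (15 + 7i)/274

1/z = 0.0547 + 0.0255i


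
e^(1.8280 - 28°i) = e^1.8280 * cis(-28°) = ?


e^1.8280 = 6.2214
cos(-28°) = 0.88295
sin(-28°) = -0.46947
Real = 6.2214*0.88295 = 5.4932
Imag = 6.2214*(-0.46947) = -2.9208

5.4932 - 2.9208i


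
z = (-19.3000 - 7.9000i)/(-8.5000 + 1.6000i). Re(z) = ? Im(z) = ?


Multiply by conjugate: (-19.3000 - 7.9000i)(-8.5000 - 1.6000i) / ((-8.5)^2 + 1.6^2)
Numerator real = -19.3*(-8.5) - (7.9)*1.6 = 151.41
Numerator imag = -7.9*(-8.5) - (-19.3)*1.6 = 98.03
Denominator = 74.81
Re(z) = 151.41/74.81 = 2.0239
Im(z) = 98.03/74.81 = 1.3104

Re(z) = 2.0239, Im(z) = 1.3104


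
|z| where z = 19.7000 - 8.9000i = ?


|z| = sqrt(19.7^2 + (-8.9)^2) = sqrt(388.09 + 79.21) = sqrt(467.3) = 21.6171

|z| = 21.6171


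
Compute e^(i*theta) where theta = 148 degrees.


cos(148°) = -0.8480
sin(148°) = 0.5299

e^(i*148°) = -0.8480 + 0.5299i


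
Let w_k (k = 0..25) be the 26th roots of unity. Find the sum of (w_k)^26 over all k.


The roots are w_k = w^k with w = e^(2*pi*i/26), and (w^k)^26 = (w^26)^k.
So S = 1 + u + u^2 + ... + u^(25) with u = w^26.
26 = 1*26 + 0, so 26 is a multiple of 26 and u = (w^26)^1 = 1.
Every one of the 26 terms equals 1: S = 26

S = 26


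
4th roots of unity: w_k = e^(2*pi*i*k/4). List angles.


The 4th roots of unity are cis(360k/4°) for k=0..3
Angle step = 360/4 = 90°
Primitive root: cis(90°)
Primitive root = 0 + 1.0000i

4 roots at angles: 0°, 90°, 180°, 270°


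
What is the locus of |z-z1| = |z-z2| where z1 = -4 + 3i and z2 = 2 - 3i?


Equal distances means the locus is the perpendicular bisector of z1 and z2.
Midpoint = ((-4+2)/2, (3+(-3))/2) = (-1.0000, 0)

Perpendicular bisector through (-1.0000, 0)


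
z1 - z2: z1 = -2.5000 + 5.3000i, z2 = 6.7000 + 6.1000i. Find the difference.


Real: -2.5 - 6.7 = -9.2
Imag: 5.3 - 6.1 = -0.8

-9.2000 - 0.8000i


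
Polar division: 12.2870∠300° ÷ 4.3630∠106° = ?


r = 12.2870 / 4.3630 = 2.8162
theta = 300° - 106° = 194° = 194° (mod 360)

2.8162 cis(194°)


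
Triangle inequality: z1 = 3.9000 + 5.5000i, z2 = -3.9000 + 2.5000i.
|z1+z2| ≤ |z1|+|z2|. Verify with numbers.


|z1| = sqrt(3.9^2 + 5.5^2) = sqrt(45.46) = 6.7424
|z2| = sqrt((-3.9)^2 + 2.5^2) = sqrt(21.46) = 4.6325
z1+z2 = 8.0000i
|z1+z2| = sqrt(64) = 8.0000
|z1|+|z2| = 6.7424 + 4.6325 = 11.3749

|z1+z2| = 8.0000 ≤ |z1|+|z2| = 11.3749 (verified)


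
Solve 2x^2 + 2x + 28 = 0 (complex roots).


disc = 2^2 - 4*2*28 = 4 - 224 = -220
sqrt(|disc|) = sqrt(220) = 14.8324
Real part = -2/(2*2) = -0.5000
Imag part = 14.8324/(2*2) = 3.7081

-0.5000 ± 3.7081i


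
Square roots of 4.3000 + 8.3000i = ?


|z| = sqrt(18.49+68.89) = 9.3477
sqrt((|z|+a)/2) = sqrt((9.3477+4.3)/2) = sqrt(6.8239) = 2.6123
sqrt((|z|-a)/2) = sqrt((9.3477-4.3)/2) = sqrt(2.5239) = 1.5887

±(2.6123 + 1.5887i) i.e. 2.6123 + 1.5887i and -2.6123 - 1.5887i


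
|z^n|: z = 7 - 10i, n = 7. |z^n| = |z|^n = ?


|z| = sqrt(49+100) = sqrt(149) = 12.2066
|z^7| = |z|^7 = (sqrt(149))^7 = 149^3 * sqrt(149) = 3307949*sqrt(149)

|z^7| = 3307949*sqrt(149) ≈ 40378663.4425


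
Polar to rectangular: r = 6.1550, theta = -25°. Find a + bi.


a = 6.1550*cos(-25°) = 6.1550*0.9063 = 5.5783
b = 6.1550*sin(-25°) = 6.1550*(-0.42262) = -2.6012

5.5783 - 2.6012i


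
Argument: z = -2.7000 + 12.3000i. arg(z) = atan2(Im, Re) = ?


Re = -2.7, Im = 12.3
arg = atan2(12.3, -2.7) = 102.3808 degrees

arg(z) = 102.3808 degrees


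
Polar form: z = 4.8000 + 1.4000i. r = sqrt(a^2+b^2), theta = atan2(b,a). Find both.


r = sqrt(23.04+1.96) = sqrt(25) = 5.0000
theta = atan2(1.4, 4.8) = 16.2602 degrees

r = 5.0000, theta = 16.2602 degrees


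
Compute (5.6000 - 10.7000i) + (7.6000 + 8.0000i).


Real: 5.6 + 7.6 = 13.2
Imag: -10.7 + 8 = -2.7

13.2000 - 2.7000i


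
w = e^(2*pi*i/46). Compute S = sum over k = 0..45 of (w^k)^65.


The roots are w_k = w^k with w = e^(2*pi*i/46), and (w^k)^65 = (w^65)^k.
So S = 1 + u + u^2 + ... + u^(45) with u = w^65.
65 = 1*46 + 19, so 65 is not a multiple of 46: u = (w^46)^1 * w^19 = w^19 ≠ 1 (w is a primitive 46th root), while u^46 = (w^46)^65 = 1.
Geometric series: S = (1 - u^46)/(1 - u) = (1 - 1)/(1 - u) = 0

S = 0


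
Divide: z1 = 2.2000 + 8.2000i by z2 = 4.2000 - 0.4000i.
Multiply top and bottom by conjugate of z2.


Conjugate of z2 = 4.2000 + 0.4000i
Numerator: (2.2000 + 8.2000i)(4.2000 + 0.4000i) = 5.9600 + 35.3200i
Denominator: 4.2^2 + (-0.4)^2 = 17.8
Result = (5.9600 + 35.3200i)/17.8

0.3348 + 1.9843i


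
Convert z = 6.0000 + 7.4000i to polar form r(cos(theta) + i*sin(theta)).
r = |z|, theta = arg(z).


r = sqrt(36+54.76) = sqrt(90.76) = 9.5268
theta = atan2(7.4, 6) = 50.9645 degrees

r = 9.5268, theta = 50.9645 degrees


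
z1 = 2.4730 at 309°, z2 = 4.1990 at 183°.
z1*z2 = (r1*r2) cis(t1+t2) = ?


r = 2.4730 * 4.1990 = 10.3841
theta = 309° + 183° = 492° = 132° (mod 360)

10.3841 cis(132°)


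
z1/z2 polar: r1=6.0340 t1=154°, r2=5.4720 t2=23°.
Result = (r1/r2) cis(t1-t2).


r = 6.0340 / 5.4720 = 1.1027
theta = 154° - 23° = 131° = 131° (mod 360)

1.1027 cis(131°)


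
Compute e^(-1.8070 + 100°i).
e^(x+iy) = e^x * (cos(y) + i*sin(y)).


e^-1.8070 = 0.16415
cos(100°) = -0.1736
sin(100°) = 0.9848
Real = 0.16415*(-0.1736) = -0.0285
Imag = 0.16415*0.9848 = 0.1617

-0.0285 + 0.1617i


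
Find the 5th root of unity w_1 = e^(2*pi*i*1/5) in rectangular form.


Angle = 360*1/5 = 72°
a = cos(72°) = 0.3090
b = sin(72°) = 0.9511

0.3090 + 0.9511i


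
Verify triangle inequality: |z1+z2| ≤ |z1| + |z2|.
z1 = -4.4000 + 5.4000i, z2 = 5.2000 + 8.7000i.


|z1| = sqrt((-4.4)^2 + 5.4^2) = sqrt(48.52) = 6.9656
|z2| = sqrt(5.2^2 + 8.7^2) = sqrt(102.73) = 10.1356
z1+z2 = 0.8000 + 14.1000i
|z1+z2| = sqrt(199.45) = 14.1227
|z1|+|z2| = 6.9656 + 10.1356 = 17.1012

|z1+z2| = 14.1227 ≤ |z1|+|z2| = 17.1012 (verified)


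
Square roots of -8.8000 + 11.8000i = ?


|z| = sqrt(77.44+139.24) = 14.7201
sqrt((|z|+a)/2) = sqrt((14.7201+(-8.8))/2) = sqrt(2.9600) = 1.7205
sqrt((|z|-a)/2) = sqrt((14.7201-(-8.8))/2) = sqrt(11.7600) = 3.4293

±(1.7205 + 3.4293i) i.e. 1.7205 + 3.4293i and -1.7205 - 3.4293i


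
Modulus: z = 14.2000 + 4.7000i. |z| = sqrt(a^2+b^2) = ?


|z| = sqrt(14.2^2 + 4.7^2) = sqrt(201.64 + 22.09) = sqrt(223.73) = 14.9576

|z| = 14.9576


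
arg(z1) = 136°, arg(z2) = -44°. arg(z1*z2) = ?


arg(z1*z2) = 136° - 44° = 92°
Normalized to (-180°, 180°]: 92°

92°


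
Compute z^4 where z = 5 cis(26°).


r^4 = 5^4 = 625
n*theta = 4*26° = 104° = 104° (mod 360)
a = 625*cos(104°) = -151.2012
b = 625*sin(104°) = 606.4348

625 cis(104°) = -151.2012 + 606.4348i


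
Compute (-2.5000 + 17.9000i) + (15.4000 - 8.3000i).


Real: -2.5 + 15.4 = 12.9
Imag: 17.9 - 8.3 = 9.6

12.9000 + 9.6000i


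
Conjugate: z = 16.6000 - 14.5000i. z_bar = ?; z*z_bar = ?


z_bar = 16.6000 + 14.5000i
z*z_bar = 16.6^2 + (-14.5)^2 = 275.56 + 210.25 = 485.81

z_bar = 16.6000 + 14.5000i, z*z_bar = 485.81


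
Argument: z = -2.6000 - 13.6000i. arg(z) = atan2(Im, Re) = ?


Re = -2.6, Im = -13.6
arg = atan2(-13.6, -2.6) = -100.8230 degrees

arg(z) = -100.8230 degrees


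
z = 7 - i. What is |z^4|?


|z| = sqrt(49+1) = sqrt(50) = 7.0711
|z^4| = |z|^4 = (sqrt(50))^4 = 50^2 = 2500

|z^4| = 2500


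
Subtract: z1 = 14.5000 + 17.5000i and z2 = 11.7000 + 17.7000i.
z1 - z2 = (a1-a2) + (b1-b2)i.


Real: 14.5 - 11.7 = 2.8
Imag: 17.5 - 17.7 = -0.2

2.8000 - 0.2000i


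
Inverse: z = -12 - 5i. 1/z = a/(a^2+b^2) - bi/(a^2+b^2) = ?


|z|^2 = 144+25 = 169
1/z = (-12 + 5i)/169

1/z = -0.0710 + 0.0296i


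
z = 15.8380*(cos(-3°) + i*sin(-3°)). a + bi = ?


a = 15.8380*cos(-3°) = 15.8380*0.99863 = 15.8163
b = 15.8380*sin(-3°) = 15.8380*(-0.052336) = -0.8289

15.8163 - 0.8289i


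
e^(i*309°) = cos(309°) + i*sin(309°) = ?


cos(309°) = 0.6293
sin(309°) = -0.7771

e^(i*309°) = 0.6293 - 0.7771i


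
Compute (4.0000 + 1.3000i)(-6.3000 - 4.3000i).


Real = 4*(-6.3) - 1.3*(-4.3) = -25.2 - (-5.59) = -19.61
Imag = 4*(-4.3) - (6.3)*1.3 = -17.2 - (8.19) = -25.39

-19.6100 - 25.3900i


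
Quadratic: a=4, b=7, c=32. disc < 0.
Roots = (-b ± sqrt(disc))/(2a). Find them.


disc = 7^2 - 4*4*32 = 49 - 512 = -463
sqrt(|disc|) = sqrt(463) = 21.5174
Real part = -7/(2*4) = -0.8750
Imag part = 21.5174/(2*4) = 2.6897

-0.8750 ± 2.6897i


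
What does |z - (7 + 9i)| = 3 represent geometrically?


|z - z0| = r is a circle with center z0 and radius r.
Center = (7, 9), radius = 3

Circle with center (7, 9) and radius 3


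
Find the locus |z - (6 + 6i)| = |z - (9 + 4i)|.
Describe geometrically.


Equal distances means the locus is the perpendicular bisector of z1 and z2.
Midpoint = ((6+9)/2, (6+4)/2) = (7.5000, 5.0000)

Perpendicular bisector through (7.5000, 5.0000)


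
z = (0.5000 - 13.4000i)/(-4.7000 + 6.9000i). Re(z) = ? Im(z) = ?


Multiply by conjugate: (0.5000 - 13.4000i)(-4.7000 - 6.9000i) / ((-4.7)^2 + 6.9^2)
Numerator real = 0.5*(-4.7) - (13.4)*6.9 = -94.81
Numerator imag = -13.4*(-4.7) - 0.5*6.9 = 59.53
Denominator = 69.7
Re(z) = -94.81/69.7 = -1.3603
Im(z) = 59.53/69.7 = 0.8541

Re(z) = -1.3603, Im(z) = 0.8541


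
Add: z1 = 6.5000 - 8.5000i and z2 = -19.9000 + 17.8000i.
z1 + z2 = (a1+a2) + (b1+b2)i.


Real: 6.5 - 19.9 = -13.4
Imag: -8.5 + 17.8 = 9.3

-13.4000 + 9.3000i


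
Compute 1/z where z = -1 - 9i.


|z|^2 = 1+81 = 82
1/z = (-1 + 9i)/82

1/z = -0.0122 + 0.1098i


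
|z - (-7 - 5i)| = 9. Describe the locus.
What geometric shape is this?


|z - z0| = r is a circle with center z0 and radius r.
Center = (-7, -5), radius = 9

Circle with center (-7, -5) and radius 9


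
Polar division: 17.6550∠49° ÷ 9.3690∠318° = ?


r = 17.6550 / 9.3690 = 1.8844
theta = 49° - 318° = -269° = 91° (mod 360)

1.8844 cis(91°)


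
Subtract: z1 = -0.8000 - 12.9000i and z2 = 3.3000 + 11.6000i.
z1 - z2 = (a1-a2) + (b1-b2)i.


Real: -0.8 - 3.3 = -4.1
Imag: -12.9 - 11.6 = -24.5

-4.1000 - 24.5000i


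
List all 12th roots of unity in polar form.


The 12th roots of unity are cis(360k/12°) for k=0..11
Angle step = 360/12 = 30°
Primitive root: cis(30°)
Primitive root = 0.8660 + 0.5000i

12 roots at angles: 0°, 30°, 60°, 90°, 120°, 150°, 180°, 210°, 240°, 270°, 300°, 330°


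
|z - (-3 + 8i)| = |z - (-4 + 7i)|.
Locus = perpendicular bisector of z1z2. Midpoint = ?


Equal distances means the locus is the perpendicular bisector of z1 and z2.
Midpoint = ((-3+(-4))/2, (8+7)/2) = (-3.5000, 7.5000)

Perpendicular bisector through (-3.5000, 7.5000)
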